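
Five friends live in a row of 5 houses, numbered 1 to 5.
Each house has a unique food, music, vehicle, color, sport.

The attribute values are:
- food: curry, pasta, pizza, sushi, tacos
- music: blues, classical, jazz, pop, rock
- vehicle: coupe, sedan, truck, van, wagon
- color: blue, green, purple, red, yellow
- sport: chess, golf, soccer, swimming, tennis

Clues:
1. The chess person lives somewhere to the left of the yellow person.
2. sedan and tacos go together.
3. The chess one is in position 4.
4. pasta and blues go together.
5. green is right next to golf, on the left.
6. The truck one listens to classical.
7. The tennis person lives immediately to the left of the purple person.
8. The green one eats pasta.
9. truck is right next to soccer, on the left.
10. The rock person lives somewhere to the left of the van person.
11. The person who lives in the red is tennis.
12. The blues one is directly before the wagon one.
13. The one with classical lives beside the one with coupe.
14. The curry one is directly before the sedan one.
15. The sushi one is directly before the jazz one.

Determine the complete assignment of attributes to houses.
Solution:

House | Food | Music | Vehicle | Color | Sport
----------------------------------------------
  1   | sushi | classical | truck | red | tennis
  2   | curry | jazz | coupe | purple | soccer
  3   | tacos | rock | sedan | blue | swimming
  4   | pasta | blues | van | green | chess
  5   | pizza | pop | wagon | yellow | golf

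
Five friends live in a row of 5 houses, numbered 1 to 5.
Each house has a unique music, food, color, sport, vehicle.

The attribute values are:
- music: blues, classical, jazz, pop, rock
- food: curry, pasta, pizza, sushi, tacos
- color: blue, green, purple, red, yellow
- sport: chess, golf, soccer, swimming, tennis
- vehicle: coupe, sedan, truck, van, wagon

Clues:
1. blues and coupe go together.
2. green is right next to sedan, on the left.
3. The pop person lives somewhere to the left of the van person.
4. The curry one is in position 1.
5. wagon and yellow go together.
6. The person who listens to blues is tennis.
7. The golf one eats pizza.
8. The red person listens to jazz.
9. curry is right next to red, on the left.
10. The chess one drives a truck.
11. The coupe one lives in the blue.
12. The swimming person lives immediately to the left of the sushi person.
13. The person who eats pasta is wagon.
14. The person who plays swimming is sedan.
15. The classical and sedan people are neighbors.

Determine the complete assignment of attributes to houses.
Solution:

House | Music | Food | Color | Sport | Vehicle
----------------------------------------------
  1   | classical | curry | green | chess | truck
  2   | jazz | tacos | red | swimming | sedan
  3   | blues | sushi | blue | tennis | coupe
  4   | pop | pasta | yellow | soccer | wagon
  5   | rock | pizza | purple | golf | van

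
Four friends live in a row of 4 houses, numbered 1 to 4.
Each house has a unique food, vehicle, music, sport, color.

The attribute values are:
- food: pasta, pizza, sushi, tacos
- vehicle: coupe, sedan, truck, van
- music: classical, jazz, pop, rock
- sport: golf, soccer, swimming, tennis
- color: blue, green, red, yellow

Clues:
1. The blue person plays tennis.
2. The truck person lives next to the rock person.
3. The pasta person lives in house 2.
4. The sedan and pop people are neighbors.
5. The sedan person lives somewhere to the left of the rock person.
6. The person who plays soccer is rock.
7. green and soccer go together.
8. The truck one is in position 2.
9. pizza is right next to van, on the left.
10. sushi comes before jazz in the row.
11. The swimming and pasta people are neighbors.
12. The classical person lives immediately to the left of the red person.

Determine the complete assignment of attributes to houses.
Solution:

House | Food | Vehicle | Music | Sport | Color
----------------------------------------------
  1   | sushi | sedan | classical | swimming | yellow
  2   | pasta | truck | pop | golf | red
  3   | pizza | coupe | rock | soccer | green
  4   | tacos | van | jazz | tennis | blue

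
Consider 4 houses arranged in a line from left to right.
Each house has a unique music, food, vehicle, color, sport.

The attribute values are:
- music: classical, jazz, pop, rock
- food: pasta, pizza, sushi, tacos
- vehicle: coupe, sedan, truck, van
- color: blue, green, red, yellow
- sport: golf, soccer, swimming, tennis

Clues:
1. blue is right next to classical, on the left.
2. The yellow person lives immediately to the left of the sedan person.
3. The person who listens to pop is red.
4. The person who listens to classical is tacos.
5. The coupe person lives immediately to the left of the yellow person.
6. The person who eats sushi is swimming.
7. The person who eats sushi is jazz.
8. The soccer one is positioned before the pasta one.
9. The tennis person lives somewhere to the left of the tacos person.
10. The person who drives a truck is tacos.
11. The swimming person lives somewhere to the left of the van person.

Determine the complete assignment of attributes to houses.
Solution:

House | Music | Food | Vehicle | Color | Sport
----------------------------------------------
  1   | rock | pizza | coupe | blue | tennis
  2   | classical | tacos | truck | yellow | soccer
  3   | jazz | sushi | sedan | green | swimming
  4   | pop | pasta | van | red | golf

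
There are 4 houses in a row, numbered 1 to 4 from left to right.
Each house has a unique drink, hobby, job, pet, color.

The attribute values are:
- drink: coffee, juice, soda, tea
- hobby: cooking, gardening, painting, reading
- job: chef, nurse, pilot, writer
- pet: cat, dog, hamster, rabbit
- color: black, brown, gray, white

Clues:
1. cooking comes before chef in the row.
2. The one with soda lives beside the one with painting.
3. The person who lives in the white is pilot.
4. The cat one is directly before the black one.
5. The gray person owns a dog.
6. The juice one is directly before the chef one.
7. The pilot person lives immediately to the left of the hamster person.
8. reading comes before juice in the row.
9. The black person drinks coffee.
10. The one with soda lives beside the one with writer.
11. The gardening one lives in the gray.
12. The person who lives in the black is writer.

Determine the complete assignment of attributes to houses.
Solution:

House | Drink | Hobby | Job | Pet | Color
-----------------------------------------
  1   | soda | reading | pilot | cat | white
  2   | coffee | painting | writer | hamster | black
  3   | juice | cooking | nurse | rabbit | brown
  4   | tea | gardening | chef | dog | gray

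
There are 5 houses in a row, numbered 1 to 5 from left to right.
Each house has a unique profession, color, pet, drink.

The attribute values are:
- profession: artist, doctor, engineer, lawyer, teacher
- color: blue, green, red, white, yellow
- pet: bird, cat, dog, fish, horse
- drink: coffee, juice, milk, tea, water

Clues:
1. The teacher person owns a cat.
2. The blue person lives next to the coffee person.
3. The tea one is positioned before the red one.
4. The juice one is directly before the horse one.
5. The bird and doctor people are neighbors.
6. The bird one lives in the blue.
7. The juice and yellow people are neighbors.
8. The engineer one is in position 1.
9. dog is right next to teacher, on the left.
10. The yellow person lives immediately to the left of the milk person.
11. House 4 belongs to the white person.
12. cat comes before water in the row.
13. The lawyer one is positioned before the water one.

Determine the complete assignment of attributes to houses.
Solution:

House | Profession | Color | Pet | Drink
----------------------------------------
  1   | engineer | blue | bird | juice
  2   | doctor | yellow | horse | coffee
  3   | lawyer | green | dog | milk
  4   | teacher | white | cat | tea
  5   | artist | red | fish | water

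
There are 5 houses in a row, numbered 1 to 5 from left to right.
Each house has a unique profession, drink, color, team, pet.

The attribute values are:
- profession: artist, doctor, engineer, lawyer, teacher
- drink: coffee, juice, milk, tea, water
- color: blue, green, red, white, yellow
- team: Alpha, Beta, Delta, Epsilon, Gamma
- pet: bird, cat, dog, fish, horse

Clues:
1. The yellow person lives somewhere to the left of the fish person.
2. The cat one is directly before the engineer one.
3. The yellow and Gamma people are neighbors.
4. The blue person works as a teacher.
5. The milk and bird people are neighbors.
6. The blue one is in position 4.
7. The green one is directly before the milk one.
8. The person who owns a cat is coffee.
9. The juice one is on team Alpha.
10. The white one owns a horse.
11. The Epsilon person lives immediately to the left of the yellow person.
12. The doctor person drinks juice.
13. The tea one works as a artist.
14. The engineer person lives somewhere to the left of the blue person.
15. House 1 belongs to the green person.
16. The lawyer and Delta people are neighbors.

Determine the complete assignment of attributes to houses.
Solution:

House | Profession | Drink | Color | Team | Pet
-----------------------------------------------
  1   | lawyer | coffee | green | Epsilon | cat
  2   | engineer | milk | yellow | Delta | dog
  3   | artist | tea | red | Gamma | bird
  4   | teacher | water | blue | Beta | fish
  5   | doctor | juice | white | Alpha | horse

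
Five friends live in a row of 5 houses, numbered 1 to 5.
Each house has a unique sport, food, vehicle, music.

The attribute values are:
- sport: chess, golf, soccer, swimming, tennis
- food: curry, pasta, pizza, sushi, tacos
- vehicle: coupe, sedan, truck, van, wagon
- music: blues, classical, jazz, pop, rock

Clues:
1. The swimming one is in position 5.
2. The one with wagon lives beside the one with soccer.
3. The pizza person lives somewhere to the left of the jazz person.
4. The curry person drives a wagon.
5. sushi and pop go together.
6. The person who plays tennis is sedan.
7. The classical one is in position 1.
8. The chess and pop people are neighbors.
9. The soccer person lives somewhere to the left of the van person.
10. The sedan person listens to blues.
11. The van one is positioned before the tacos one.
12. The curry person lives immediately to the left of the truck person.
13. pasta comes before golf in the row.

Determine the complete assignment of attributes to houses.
Solution:

House | Sport | Food | Vehicle | Music
--------------------------------------
  1   | chess | curry | wagon | classical
  2   | soccer | sushi | truck | pop
  3   | tennis | pasta | sedan | blues
  4   | golf | pizza | van | rock
  5   | swimming | tacos | coupe | jazz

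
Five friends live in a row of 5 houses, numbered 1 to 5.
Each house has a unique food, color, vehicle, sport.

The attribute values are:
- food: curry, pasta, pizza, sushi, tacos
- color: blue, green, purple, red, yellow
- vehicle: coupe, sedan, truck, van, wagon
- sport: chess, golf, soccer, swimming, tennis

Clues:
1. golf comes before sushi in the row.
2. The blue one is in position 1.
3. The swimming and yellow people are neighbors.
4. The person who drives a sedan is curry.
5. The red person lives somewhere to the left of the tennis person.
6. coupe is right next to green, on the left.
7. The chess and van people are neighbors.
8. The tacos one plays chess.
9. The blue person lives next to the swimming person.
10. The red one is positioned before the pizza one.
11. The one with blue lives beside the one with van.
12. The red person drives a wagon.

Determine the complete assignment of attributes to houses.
Solution:

House | Food | Color | Vehicle | Sport
--------------------------------------
  1   | tacos | blue | coupe | chess
  2   | pasta | green | van | swimming
  3   | curry | yellow | sedan | golf
  4   | sushi | red | wagon | soccer
  5   | pizza | purple | truck | tennis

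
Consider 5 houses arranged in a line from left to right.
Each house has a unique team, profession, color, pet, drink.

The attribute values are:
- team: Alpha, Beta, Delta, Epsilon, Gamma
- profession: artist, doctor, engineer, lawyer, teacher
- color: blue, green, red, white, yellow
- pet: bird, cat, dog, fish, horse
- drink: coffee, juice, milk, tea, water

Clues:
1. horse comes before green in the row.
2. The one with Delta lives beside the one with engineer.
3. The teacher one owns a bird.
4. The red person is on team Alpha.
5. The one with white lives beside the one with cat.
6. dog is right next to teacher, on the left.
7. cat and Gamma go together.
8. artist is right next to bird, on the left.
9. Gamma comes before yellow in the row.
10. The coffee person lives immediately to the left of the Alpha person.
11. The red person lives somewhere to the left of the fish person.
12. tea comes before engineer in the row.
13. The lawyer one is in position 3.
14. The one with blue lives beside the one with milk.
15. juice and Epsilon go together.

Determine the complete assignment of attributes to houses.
Solution:

House | Team | Profession | Color | Pet | Drink
-----------------------------------------------
  1   | Beta | artist | blue | dog | coffee
  2   | Alpha | teacher | red | bird | milk
  3   | Delta | lawyer | white | horse | tea
  4   | Gamma | engineer | green | cat | water
  5   | Epsilon | doctor | yellow | fish | juice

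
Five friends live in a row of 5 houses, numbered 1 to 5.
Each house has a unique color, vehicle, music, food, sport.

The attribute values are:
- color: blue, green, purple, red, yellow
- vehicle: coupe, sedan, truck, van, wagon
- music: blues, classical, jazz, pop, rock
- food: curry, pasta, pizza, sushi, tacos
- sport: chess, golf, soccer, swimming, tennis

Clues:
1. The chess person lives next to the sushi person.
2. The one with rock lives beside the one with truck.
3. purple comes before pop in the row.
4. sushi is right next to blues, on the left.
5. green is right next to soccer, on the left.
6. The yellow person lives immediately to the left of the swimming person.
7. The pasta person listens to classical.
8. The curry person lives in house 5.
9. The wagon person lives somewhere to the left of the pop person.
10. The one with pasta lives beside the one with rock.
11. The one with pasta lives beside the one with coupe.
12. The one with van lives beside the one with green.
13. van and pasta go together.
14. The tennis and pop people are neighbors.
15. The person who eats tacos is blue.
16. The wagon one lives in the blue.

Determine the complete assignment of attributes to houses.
Solution:

House | Color | Vehicle | Music | Food | Sport
----------------------------------------------
  1   | yellow | van | classical | pasta | chess
  2   | green | coupe | rock | sushi | swimming
  3   | purple | truck | blues | pizza | soccer
  4   | blue | wagon | jazz | tacos | tennis
  5   | red | sedan | pop | curry | golf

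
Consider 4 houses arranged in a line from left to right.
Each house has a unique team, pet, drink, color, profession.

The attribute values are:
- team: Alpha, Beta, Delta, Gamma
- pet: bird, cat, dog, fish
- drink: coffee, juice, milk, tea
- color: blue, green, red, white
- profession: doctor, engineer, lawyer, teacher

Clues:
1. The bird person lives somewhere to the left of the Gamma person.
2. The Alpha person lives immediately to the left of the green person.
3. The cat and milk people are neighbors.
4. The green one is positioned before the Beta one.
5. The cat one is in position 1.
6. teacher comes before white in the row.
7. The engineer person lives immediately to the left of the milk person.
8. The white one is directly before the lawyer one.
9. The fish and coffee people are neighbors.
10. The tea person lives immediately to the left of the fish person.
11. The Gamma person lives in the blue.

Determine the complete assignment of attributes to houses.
Solution:

House | Team | Pet | Drink | Color | Profession
-----------------------------------------------
  1   | Alpha | cat | tea | red | engineer
  2   | Delta | fish | milk | green | teacher
  3   | Beta | bird | coffee | white | doctor
  4   | Gamma | dog | juice | blue | lawyer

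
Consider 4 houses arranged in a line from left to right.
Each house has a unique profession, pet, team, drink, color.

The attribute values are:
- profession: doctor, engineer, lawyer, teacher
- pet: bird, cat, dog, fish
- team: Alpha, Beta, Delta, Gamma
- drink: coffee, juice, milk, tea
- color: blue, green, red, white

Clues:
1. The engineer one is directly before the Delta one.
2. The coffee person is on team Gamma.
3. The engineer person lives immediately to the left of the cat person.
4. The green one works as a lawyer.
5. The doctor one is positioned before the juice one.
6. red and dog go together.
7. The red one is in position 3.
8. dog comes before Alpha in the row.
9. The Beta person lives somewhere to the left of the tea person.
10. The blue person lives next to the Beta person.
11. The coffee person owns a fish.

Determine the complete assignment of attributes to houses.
Solution:

House | Profession | Pet | Team | Drink | Color
-----------------------------------------------
  1   | engineer | fish | Gamma | coffee | white
  2   | doctor | cat | Delta | milk | blue
  3   | teacher | dog | Beta | juice | red
  4   | lawyer | bird | Alpha | tea | green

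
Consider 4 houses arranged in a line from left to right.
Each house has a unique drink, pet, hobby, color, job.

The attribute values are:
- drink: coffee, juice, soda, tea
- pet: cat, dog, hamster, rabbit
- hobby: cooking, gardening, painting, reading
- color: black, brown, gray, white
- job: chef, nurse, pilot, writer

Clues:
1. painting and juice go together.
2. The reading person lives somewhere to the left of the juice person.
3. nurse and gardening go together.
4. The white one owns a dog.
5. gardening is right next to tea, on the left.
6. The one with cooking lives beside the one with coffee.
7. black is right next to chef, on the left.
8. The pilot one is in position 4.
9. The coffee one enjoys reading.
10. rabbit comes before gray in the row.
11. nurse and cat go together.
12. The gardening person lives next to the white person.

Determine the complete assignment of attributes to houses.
Solution:

House | Drink | Pet | Hobby | Color | Job
-----------------------------------------
  1   | soda | cat | gardening | black | nurse
  2   | tea | dog | cooking | white | chef
  3   | coffee | rabbit | reading | brown | writer
  4   | juice | hamster | painting | gray | pilot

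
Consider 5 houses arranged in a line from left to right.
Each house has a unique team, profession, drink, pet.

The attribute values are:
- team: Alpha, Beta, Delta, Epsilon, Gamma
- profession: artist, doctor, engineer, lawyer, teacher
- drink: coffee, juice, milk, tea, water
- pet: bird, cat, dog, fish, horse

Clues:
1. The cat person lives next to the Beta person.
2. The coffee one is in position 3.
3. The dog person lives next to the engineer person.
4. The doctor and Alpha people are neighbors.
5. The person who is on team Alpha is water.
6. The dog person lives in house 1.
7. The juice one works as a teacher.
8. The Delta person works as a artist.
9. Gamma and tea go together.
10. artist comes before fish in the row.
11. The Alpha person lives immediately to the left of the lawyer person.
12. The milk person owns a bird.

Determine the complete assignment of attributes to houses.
Solution:

House | Team | Profession | Drink | Pet
---------------------------------------
  1   | Gamma | doctor | tea | dog
  2   | Alpha | engineer | water | cat
  3   | Beta | lawyer | coffee | horse
  4   | Delta | artist | milk | bird
  5   | Epsilon | teacher | juice | fish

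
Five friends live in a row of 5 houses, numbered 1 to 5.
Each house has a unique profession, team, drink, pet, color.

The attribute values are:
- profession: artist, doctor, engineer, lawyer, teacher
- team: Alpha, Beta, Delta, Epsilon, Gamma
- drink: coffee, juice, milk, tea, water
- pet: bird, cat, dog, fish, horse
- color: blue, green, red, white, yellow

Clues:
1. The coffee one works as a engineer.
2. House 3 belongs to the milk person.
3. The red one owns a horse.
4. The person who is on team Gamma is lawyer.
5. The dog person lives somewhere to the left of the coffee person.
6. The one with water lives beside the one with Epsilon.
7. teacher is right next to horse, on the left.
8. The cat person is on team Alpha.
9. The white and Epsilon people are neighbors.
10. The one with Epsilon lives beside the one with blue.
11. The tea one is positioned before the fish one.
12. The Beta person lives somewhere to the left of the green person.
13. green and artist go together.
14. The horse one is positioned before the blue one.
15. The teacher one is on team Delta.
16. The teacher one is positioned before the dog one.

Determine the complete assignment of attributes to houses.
Solution:

House | Profession | Team | Drink | Pet | Color
-----------------------------------------------
  1   | teacher | Delta | water | bird | white
  2   | doctor | Epsilon | tea | horse | red
  3   | lawyer | Gamma | milk | dog | blue
  4   | engineer | Beta | coffee | fish | yellow
  5   | artist | Alpha | juice | cat | green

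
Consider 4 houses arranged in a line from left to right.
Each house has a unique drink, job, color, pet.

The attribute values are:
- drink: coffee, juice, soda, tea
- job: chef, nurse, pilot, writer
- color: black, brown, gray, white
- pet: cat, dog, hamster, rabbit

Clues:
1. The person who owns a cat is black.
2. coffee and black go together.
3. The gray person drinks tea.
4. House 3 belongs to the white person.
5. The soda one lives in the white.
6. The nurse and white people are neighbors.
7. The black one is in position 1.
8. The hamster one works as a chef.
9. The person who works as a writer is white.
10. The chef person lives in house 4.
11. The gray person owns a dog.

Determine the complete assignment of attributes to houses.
Solution:

House | Drink | Job | Color | Pet
---------------------------------
  1   | coffee | pilot | black | cat
  2   | tea | nurse | gray | dog
  3   | soda | writer | white | rabbit
  4   | juice | chef | brown | hamster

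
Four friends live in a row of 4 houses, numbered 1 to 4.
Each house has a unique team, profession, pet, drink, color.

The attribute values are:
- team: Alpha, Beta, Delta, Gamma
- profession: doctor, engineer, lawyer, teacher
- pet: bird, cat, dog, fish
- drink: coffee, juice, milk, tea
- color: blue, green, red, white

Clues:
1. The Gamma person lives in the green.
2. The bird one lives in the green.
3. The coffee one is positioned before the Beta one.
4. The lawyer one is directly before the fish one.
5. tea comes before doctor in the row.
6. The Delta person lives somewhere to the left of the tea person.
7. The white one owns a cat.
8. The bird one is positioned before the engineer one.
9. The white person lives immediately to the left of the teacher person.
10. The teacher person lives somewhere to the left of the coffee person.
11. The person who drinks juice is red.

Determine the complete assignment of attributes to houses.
Solution:

House | Team | Profession | Pet | Drink | Color
-----------------------------------------------
  1   | Delta | lawyer | cat | milk | white
  2   | Alpha | teacher | fish | tea | blue
  3   | Gamma | doctor | bird | coffee | green
  4   | Beta | engineer | dog | juice | red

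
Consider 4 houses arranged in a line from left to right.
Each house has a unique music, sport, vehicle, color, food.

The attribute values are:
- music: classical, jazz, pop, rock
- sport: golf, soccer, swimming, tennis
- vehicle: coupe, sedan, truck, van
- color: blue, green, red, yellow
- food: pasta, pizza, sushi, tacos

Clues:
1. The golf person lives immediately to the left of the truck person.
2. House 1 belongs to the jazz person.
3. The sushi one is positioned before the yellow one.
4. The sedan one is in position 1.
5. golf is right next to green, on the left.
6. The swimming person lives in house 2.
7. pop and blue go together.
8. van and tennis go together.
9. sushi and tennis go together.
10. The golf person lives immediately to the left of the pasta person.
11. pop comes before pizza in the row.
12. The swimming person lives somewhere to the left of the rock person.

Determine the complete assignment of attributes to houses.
Solution:

House | Music | Sport | Vehicle | Color | Food
----------------------------------------------
  1   | jazz | golf | sedan | red | tacos
  2   | classical | swimming | truck | green | pasta
  3   | pop | tennis | van | blue | sushi
  4   | rock | soccer | coupe | yellow | pizza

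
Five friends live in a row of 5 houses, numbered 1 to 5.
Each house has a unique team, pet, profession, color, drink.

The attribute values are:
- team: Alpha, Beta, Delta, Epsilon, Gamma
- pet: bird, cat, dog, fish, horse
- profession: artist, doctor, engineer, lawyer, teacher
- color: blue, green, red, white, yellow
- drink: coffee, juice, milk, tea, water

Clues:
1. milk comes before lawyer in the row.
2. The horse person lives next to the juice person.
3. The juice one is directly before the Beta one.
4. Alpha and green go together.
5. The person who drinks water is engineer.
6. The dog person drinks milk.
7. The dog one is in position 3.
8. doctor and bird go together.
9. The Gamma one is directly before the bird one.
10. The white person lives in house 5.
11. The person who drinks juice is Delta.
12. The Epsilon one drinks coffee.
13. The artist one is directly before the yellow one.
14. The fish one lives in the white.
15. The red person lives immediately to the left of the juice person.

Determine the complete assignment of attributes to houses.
Solution:

House | Team | Pet | Profession | Color | Drink
-----------------------------------------------
  1   | Gamma | horse | artist | red | tea
  2   | Delta | bird | doctor | yellow | juice
  3   | Beta | dog | teacher | blue | milk
  4   | Alpha | cat | engineer | green | water
  5   | Epsilon | fish | lawyer | white | coffee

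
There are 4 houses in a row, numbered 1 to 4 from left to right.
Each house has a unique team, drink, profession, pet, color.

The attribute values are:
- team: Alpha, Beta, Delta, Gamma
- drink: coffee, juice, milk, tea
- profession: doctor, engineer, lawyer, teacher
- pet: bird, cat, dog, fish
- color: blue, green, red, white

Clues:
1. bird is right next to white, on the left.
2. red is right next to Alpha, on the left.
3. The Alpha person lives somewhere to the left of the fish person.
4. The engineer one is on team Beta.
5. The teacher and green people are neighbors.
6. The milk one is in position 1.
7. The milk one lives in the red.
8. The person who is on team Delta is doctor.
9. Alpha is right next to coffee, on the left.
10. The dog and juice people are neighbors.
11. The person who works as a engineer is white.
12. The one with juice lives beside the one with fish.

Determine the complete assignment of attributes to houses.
Solution:

House | Team | Drink | Profession | Pet | Color
-----------------------------------------------
  1   | Gamma | milk | teacher | dog | red
  2   | Alpha | juice | lawyer | bird | green
  3   | Beta | coffee | engineer | fish | white
  4   | Delta | tea | doctor | cat | blue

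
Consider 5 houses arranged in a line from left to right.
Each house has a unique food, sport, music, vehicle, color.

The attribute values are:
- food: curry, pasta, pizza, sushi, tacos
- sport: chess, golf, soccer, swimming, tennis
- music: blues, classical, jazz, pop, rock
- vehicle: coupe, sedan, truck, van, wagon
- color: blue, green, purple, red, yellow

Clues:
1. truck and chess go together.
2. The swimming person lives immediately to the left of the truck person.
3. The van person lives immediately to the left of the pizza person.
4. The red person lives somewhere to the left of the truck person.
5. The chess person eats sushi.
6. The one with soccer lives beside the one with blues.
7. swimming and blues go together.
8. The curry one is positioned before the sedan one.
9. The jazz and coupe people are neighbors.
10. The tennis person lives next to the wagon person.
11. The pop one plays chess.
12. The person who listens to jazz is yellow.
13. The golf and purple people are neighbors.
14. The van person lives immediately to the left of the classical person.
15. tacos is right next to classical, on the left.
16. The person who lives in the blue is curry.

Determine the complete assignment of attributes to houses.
Solution:

House | Food | Sport | Music | Vehicle | Color
----------------------------------------------
  1   | tacos | golf | jazz | van | yellow
  2   | pizza | tennis | classical | coupe | purple
  3   | curry | soccer | rock | wagon | blue
  4   | pasta | swimming | blues | sedan | red
  5   | sushi | chess | pop | truck | green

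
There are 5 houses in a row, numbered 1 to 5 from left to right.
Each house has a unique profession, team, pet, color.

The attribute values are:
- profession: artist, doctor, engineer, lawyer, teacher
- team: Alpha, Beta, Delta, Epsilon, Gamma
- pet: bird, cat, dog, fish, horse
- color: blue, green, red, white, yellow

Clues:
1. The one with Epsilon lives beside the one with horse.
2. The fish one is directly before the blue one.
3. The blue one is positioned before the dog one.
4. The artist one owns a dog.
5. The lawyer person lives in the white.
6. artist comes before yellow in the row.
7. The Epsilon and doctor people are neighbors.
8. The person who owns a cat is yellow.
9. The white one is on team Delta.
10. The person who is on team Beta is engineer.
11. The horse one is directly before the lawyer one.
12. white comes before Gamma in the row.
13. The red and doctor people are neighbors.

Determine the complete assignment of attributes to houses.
Solution:

House | Profession | Team | Pet | Color
---------------------------------------
  1   | teacher | Epsilon | fish | red
  2   | doctor | Alpha | horse | blue
  3   | lawyer | Delta | bird | white
  4   | artist | Gamma | dog | green
  5   | engineer | Beta | cat | yellow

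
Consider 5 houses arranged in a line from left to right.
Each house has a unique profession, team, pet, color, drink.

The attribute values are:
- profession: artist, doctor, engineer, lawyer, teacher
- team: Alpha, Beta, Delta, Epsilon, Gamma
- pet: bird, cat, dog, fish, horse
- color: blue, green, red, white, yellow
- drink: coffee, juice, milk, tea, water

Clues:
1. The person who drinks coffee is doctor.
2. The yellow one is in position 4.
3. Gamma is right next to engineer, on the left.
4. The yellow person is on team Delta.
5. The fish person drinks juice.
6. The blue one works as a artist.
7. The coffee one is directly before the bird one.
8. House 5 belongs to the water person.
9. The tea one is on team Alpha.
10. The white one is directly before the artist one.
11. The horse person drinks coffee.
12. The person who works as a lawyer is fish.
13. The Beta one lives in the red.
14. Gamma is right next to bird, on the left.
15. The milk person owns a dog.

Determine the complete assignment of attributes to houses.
Solution:

House | Profession | Team | Pet | Color | Drink
-----------------------------------------------
  1   | doctor | Gamma | horse | green | coffee
  2   | engineer | Alpha | bird | white | tea
  3   | artist | Epsilon | dog | blue | milk
  4   | lawyer | Delta | fish | yellow | juice
  5   | teacher | Beta | cat | red | water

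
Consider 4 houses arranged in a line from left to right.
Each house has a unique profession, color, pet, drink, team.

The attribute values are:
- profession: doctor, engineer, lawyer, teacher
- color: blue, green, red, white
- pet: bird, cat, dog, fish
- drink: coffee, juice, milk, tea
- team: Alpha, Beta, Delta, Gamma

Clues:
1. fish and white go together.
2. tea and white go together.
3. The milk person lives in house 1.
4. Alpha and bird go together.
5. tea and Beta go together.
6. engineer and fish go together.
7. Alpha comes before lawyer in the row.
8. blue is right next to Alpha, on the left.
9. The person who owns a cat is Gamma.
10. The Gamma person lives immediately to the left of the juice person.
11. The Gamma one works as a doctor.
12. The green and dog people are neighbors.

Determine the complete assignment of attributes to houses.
Solution:

House | Profession | Color | Pet | Drink | Team
-----------------------------------------------
  1   | doctor | blue | cat | milk | Gamma
  2   | teacher | green | bird | juice | Alpha
  3   | lawyer | red | dog | coffee | Delta
  4   | engineer | white | fish | tea | Beta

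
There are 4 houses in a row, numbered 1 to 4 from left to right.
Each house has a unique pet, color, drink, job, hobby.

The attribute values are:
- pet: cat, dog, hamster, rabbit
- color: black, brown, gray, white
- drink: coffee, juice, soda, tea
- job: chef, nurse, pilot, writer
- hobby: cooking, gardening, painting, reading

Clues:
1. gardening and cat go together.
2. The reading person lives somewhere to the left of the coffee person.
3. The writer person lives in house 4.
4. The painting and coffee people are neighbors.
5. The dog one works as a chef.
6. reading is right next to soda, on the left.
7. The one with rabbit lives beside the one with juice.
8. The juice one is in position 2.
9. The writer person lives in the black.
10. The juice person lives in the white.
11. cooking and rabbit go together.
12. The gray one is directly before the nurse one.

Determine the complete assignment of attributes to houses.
Solution:

House | Pet | Color | Drink | Job | Hobby
-----------------------------------------
  1   | rabbit | gray | tea | pilot | cooking
  2   | hamster | white | juice | nurse | reading
  3   | dog | brown | soda | chef | painting
  4   | cat | black | coffee | writer | gardening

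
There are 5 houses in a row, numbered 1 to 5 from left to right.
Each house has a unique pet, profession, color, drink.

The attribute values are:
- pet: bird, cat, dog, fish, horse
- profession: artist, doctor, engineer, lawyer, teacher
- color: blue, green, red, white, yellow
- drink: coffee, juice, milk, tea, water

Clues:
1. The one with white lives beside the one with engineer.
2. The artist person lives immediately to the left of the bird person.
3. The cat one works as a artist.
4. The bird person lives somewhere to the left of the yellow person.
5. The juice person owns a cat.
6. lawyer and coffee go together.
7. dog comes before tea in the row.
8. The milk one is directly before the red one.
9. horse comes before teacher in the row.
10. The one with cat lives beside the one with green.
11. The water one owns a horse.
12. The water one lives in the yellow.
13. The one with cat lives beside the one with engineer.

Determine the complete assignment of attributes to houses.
Solution:

House | Pet | Profession | Color | Drink
----------------------------------------
  1   | cat | artist | white | juice
  2   | bird | engineer | green | milk
  3   | dog | lawyer | red | coffee
  4   | horse | doctor | yellow | water
  5   | fish | teacher | blue | tea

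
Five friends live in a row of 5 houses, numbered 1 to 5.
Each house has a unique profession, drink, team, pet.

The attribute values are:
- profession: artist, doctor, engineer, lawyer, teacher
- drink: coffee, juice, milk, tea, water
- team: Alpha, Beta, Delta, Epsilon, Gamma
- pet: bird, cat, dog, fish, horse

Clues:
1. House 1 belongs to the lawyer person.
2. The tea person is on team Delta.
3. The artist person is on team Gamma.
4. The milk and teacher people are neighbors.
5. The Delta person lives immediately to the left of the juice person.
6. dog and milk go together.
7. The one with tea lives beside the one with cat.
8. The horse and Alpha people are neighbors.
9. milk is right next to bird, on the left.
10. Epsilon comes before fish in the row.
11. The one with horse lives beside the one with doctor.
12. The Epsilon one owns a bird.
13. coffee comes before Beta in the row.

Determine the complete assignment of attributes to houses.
Solution:

House | Profession | Drink | Team | Pet
---------------------------------------
  1   | lawyer | tea | Delta | horse
  2   | doctor | juice | Alpha | cat
  3   | artist | milk | Gamma | dog
  4   | teacher | coffee | Epsilon | bird
  5   | engineer | water | Beta | fish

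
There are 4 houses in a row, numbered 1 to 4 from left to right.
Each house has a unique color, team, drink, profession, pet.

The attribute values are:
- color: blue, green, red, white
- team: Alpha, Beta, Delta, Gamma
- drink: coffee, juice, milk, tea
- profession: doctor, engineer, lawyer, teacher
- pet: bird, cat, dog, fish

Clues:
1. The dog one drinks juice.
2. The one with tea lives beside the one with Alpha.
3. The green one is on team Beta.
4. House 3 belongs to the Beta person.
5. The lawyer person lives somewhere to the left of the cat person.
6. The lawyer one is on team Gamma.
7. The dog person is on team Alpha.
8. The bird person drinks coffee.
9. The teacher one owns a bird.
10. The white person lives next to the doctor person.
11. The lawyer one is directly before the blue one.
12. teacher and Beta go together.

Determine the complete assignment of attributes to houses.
Solution:

House | Color | Team | Drink | Profession | Pet
-----------------------------------------------
  1   | white | Gamma | tea | lawyer | fish
  2   | blue | Alpha | juice | doctor | dog
  3   | green | Beta | coffee | teacher | bird
  4   | red | Delta | milk | engineer | cat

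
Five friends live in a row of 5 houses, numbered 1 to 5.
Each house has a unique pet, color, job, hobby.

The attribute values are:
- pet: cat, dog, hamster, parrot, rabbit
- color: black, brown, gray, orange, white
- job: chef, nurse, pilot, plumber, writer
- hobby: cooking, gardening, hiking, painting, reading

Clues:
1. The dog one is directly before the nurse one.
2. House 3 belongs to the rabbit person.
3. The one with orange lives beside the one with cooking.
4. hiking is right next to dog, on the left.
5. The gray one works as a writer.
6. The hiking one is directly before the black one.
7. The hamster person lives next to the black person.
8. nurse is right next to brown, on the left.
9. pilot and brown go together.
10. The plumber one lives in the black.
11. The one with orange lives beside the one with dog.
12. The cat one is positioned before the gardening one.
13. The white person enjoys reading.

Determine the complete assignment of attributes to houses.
Solution:

House | Pet | Color | Job | Hobby
---------------------------------
  1   | hamster | orange | chef | hiking
  2   | dog | black | plumber | cooking
  3   | rabbit | white | nurse | reading
  4   | cat | brown | pilot | painting
  5   | parrot | gray | writer | gardening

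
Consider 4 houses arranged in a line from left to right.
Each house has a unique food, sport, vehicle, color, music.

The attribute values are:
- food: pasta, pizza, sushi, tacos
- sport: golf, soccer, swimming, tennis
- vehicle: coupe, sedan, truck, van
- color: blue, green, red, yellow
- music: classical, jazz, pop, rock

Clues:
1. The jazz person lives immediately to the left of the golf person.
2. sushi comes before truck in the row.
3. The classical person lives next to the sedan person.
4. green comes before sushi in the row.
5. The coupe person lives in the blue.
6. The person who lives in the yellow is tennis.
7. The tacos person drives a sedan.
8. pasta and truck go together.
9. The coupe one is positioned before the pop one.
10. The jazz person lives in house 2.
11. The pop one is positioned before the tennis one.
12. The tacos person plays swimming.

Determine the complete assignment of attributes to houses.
Solution:

House | Food | Sport | Vehicle | Color | Music
----------------------------------------------
  1   | pizza | soccer | coupe | blue | classical
  2   | tacos | swimming | sedan | green | jazz
  3   | sushi | golf | van | red | pop
  4   | pasta | tennis | truck | yellow | rock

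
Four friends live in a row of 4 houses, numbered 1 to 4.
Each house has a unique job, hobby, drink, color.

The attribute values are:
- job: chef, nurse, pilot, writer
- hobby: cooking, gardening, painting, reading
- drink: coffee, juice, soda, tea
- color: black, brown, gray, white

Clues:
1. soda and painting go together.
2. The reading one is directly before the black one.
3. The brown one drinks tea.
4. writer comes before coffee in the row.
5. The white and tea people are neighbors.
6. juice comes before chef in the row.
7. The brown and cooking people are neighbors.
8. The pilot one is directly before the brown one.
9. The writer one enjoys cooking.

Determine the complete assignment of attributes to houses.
Solution:

House | Job | Hobby | Drink | Color
-----------------------------------
  1   | pilot | painting | soda | white
  2   | nurse | reading | tea | brown
  3   | writer | cooking | juice | black
  4   | chef | gardening | coffee | gray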